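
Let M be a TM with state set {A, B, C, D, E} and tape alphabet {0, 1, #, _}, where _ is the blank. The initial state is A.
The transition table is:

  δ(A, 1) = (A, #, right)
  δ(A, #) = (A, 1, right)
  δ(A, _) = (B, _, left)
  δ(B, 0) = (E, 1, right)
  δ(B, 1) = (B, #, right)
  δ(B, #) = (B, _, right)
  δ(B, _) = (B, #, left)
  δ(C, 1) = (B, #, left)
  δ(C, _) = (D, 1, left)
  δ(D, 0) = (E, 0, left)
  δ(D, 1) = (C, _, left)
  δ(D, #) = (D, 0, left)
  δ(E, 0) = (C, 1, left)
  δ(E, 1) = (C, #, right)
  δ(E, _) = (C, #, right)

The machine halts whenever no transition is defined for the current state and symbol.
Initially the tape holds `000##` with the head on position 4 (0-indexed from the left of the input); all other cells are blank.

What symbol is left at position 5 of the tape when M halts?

#

state=A head=4 tape=000#[#]___   (A,#)→(A,1,right)
state=A head=5 tape=000#1[_]__   (A,_)→(B,_,left)
state=B head=4 tape=000#[1]___   (B,1)→(B,#,right)
state=B head=5 tape=000##[_]__   (B,_)→(B,#,left)
state=B head=4 tape=000#[#]#__   (B,#)→(B,_,right)
state=B head=5 tape=000#_[#]__   (B,#)→(B,_,right)
state=B head=6 tape=000#__[_]_   (B,_)→(B,#,left)
state=B head=5 tape=000#_[_]#_   (B,_)→(B,#,left)
state=B head=4 tape=000#[_]##_   (B,_)→(B,#,left)
state=B head=3 tape=000[#]###_   (B,#)→(B,_,right)
state=B head=4 tape=000_[#]##_   (B,#)→(B,_,right)
state=B head=5 tape=000__[#]#_   (B,#)→(B,_,right)
state=B head=6 tape=000___[#]_   (B,#)→(B,_,right)
state=B head=7 tape=000____[_]   (B,_)→(B,#,left)
state=B head=6 tape=000___[_]#   (B,_)→(B,#,left)
state=B head=5 tape=000__[_]##   (B,_)→(B,#,left)
state=B head=4 tape=000_[_]###   (B,_)→(B,#,left)
state=B head=3 tape=000[_]####   (B,_)→(B,#,left)
state=B head=2 tape=00[0]#####   (B,0)→(E,1,right)
state=E head=3 tape=001[#]####
Cell 5 holds # when M halts.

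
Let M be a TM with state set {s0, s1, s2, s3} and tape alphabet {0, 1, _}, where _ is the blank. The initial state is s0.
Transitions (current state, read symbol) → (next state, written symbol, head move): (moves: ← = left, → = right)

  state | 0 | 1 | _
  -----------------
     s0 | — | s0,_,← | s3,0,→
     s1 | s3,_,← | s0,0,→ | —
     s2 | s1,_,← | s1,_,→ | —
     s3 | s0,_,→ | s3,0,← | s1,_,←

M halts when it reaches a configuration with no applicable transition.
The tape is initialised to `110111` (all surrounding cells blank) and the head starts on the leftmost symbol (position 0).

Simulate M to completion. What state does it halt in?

s1

s0 | ___[1]10111   read 1 → write _, move ←, go to s0
s0 | __[_]_10111   read _ → write 0, move →, go to s3
s3 | __0[_]10111   read _ → write _, move ←, go to s1
s1 | __[0]_10111   read 0 → write _, move ←, go to s3
s3 | _[_]__10111   read _ → write _, move ←, go to s1
s1 | [_]___10111
No transition is defined for (s1, _); M halts in state s1.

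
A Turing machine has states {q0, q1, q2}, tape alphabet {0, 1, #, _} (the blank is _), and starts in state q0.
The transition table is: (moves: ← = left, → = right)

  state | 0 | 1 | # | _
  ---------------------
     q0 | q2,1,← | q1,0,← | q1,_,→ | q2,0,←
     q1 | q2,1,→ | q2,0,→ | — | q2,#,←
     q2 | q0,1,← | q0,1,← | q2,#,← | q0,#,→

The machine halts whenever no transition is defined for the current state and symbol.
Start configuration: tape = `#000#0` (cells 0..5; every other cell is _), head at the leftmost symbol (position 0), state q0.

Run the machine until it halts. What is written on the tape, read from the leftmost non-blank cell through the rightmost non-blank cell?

#_#010#0

state=q0 head=0 tape=__[#]000#0   (q0,#)→(q1,_,→)
state=q1 head=1 tape=___[0]00#0   (q1,0)→(q2,1,→)
state=q2 head=2 tape=___1[0]0#0   (q2,0)→(q0,1,←)
state=q0 head=1 tape=___[1]10#0   (q0,1)→(q1,0,←)
state=q1 head=0 tape=__[_]010#0   (q1,_)→(q2,#,←)
state=q2 head=-1 tape=_[_]#010#0   (q2,_)→(q0,#,→)
state=q0 head=0 tape=_#[#]010#0   (q0,#)→(q1,_,→)
state=q1 head=1 tape=_#_[0]10#0   (q1,0)→(q2,1,→)
state=q2 head=2 tape=_#_1[1]0#0   (q2,1)→(q0,1,←)
state=q0 head=1 tape=_#_[1]10#0   (q0,1)→(q1,0,←)
state=q1 head=0 tape=_#[_]010#0   (q1,_)→(q2,#,←)
state=q2 head=-1 tape=_[#]#010#0   (q2,#)→(q2,#,←)
state=q2 head=-2 tape=[_]##010#0   (q2,_)→(q0,#,→)
state=q0 head=-1 tape=#[#]#010#0   (q0,#)→(q1,_,→)
state=q1 head=0 tape=#_[#]010#0
The non-blank tape span at halt is #_#010#0.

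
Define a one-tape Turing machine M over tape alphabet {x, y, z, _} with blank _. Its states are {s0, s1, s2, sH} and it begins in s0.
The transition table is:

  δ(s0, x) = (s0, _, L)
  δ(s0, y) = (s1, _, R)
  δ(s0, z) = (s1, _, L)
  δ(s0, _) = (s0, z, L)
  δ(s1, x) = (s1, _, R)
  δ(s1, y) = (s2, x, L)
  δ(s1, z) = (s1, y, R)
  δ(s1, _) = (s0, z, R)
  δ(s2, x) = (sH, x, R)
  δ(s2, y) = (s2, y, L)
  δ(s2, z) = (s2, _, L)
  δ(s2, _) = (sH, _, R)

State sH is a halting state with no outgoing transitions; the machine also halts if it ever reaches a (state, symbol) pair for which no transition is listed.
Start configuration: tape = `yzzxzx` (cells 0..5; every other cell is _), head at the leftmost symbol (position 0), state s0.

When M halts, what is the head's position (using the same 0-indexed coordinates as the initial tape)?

state=s0 head=0 tape=[y]zzxzx__   (s0,y)→(s1,_,R)
state=s1 head=1 tape=_[z]zxzx__   (s1,z)→(s1,y,R)
state=s1 head=2 tape=_y[z]xzx__   (s1,z)→(s1,y,R)
state=s1 head=3 tape=_yy[x]zx__   (s1,x)→(s1,_,R)
state=s1 head=4 tape=_yy_[z]x__   (s1,z)→(s1,y,R)
state=s1 head=5 tape=_yy_y[x]__   (s1,x)→(s1,_,R)
state=s1 head=6 tape=_yy_y_[_]_   (s1,_)→(s0,z,R)
state=s0 head=7 tape=_yy_y_z[_]   (s0,_)→(s0,z,L)
state=s0 head=6 tape=_yy_y_[z]z   (s0,z)→(s1,_,L)
state=s1 head=5 tape=_yy_y[_]_z   (s1,_)→(s0,z,R)
state=s0 head=6 tape=_yy_yz[_]z   (s0,_)→(s0,z,L)
state=s0 head=5 tape=_yy_y[z]zz   (s0,z)→(s1,_,L)
state=s1 head=4 tape=_yy_[y]_zz   (s1,y)→(s2,x,L)
state=s2 head=3 tape=_yy[_]x_zz   (s2,_)→(sH,_,R)
state=sH head=4 tape=_yy_[x]_zz
At halt the head is at cell 4.

4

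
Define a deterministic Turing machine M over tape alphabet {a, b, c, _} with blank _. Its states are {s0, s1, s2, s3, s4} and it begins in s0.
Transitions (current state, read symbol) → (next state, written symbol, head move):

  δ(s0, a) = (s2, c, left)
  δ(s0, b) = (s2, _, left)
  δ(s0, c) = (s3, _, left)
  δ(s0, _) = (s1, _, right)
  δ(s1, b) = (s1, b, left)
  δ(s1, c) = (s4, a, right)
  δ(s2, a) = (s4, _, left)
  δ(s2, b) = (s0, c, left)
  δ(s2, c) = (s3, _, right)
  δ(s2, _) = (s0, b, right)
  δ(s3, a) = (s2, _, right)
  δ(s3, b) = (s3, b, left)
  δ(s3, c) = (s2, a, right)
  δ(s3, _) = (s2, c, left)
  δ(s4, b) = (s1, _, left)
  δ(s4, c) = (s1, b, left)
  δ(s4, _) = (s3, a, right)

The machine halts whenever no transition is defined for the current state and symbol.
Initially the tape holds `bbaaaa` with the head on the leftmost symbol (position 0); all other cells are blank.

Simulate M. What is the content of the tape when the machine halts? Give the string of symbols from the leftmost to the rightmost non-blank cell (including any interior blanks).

b_baaaa

state=s0 head=0 tape=_[b]baaaa   (s0,b)→(s2,_,left)
state=s2 head=-1 tape=[_]_baaaa   (s2,_)→(s0,b,right)
state=s0 head=0 tape=b[_]baaaa   (s0,_)→(s1,_,right)
state=s1 head=1 tape=b_[b]aaaa   (s1,b)→(s1,b,left)
state=s1 head=0 tape=b[_]baaaa
The non-blank tape span at halt is b_baaaa.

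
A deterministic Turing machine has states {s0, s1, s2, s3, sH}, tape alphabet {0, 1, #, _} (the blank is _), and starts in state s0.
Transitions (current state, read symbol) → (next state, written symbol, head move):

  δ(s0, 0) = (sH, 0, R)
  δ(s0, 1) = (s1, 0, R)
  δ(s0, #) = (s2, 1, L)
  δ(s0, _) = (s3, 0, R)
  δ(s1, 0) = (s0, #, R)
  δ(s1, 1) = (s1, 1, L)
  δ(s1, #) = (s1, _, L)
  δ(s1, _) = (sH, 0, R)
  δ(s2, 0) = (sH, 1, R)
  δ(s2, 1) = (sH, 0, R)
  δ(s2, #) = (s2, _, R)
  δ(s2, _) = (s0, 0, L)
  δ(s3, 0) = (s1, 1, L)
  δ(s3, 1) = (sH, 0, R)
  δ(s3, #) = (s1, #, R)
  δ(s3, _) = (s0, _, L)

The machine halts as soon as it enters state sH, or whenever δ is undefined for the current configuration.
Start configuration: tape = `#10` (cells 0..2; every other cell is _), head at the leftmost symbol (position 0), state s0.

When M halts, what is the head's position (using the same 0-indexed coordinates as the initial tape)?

4

s0 | __[#]10__   read # → write 1, move L, go to s2
s2 | _[_]110__   read _ → write 0, move L, go to s0
s0 | [_]0110__   read _ → write 0, move R, go to s3
s3 | 0[0]110__   read 0 → write 1, move L, go to s1
s1 | [0]1110__   read 0 → write #, move R, go to s0
s0 | #[1]110__   read 1 → write 0, move R, go to s1
s1 | #0[1]10__   read 1 → write 1, move L, go to s1
s1 | #[0]110__   read 0 → write #, move R, go to s0
s0 | ##[1]10__   read 1 → write 0, move R, go to s1
s1 | ##0[1]0__   read 1 → write 1, move L, go to s1
s1 | ##[0]10__   read 0 → write #, move R, go to s0
s0 | ###[1]0__   read 1 → write 0, move R, go to s1
s1 | ###0[0]__   read 0 → write #, move R, go to s0
s0 | ###0#[_]_   read _ → write 0, move R, go to s3
s3 | ###0#0[_]   read _ → write _, move L, go to s0
s0 | ###0#[0]_   read 0 → write 0, move R, go to sH
sH | ###0#0[_]
At halt the head is at cell 4.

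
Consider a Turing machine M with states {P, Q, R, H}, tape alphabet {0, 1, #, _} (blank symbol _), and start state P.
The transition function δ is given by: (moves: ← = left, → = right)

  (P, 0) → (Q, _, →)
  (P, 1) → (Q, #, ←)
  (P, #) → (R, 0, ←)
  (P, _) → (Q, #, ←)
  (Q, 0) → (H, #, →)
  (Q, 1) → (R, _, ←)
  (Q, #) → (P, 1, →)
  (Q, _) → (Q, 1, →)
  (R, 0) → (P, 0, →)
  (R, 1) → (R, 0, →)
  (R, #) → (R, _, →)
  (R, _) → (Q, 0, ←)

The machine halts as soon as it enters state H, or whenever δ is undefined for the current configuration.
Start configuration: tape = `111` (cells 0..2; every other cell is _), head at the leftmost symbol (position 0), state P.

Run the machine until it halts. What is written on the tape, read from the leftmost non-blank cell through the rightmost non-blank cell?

P | _[1]11   read 1 → write #, move ←, go to Q
Q | [_]#11   read _ → write 1, move →, go to Q
Q | 1[#]11   read # → write 1, move →, go to P
P | 11[1]1   read 1 → write #, move ←, go to Q
Q | 1[1]#1   read 1 → write _, move ←, go to R
R | [1]_#1   read 1 → write 0, move →, go to R
R | 0[_]#1   read _ → write 0, move ←, go to Q
Q | [0]0#1   read 0 → write #, move →, go to H
H | #[0]#1
The non-blank tape span at halt is #0#1.

#0#1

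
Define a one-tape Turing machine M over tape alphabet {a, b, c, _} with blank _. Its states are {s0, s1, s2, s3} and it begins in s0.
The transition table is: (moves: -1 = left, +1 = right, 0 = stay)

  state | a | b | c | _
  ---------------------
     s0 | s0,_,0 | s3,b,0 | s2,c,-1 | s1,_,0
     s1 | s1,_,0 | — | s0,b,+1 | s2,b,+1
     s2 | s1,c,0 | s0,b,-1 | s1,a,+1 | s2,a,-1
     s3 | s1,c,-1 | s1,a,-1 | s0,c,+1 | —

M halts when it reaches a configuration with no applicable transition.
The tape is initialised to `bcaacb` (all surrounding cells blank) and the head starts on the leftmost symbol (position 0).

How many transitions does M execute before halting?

14

s0 | __[b]caacb   read b → write b, move 0, go to s3
s3 | __[b]caacb   read b → write a, move -1, go to s1
s1 | _[_]acaacb   read _ → write b, move +1, go to s2
s2 | _b[a]caacb   read a → write c, move 0, go to s1
s1 | _b[c]caacb   read c → write b, move +1, go to s0
s0 | _bb[c]aacb   read c → write c, move -1, go to s2
s2 | _b[b]caacb   read b → write b, move -1, go to s0
s0 | _[b]bcaacb   read b → write b, move 0, go to s3
s3 | _[b]bcaacb   read b → write a, move -1, go to s1
s1 | [_]abcaacb   read _ → write b, move +1, go to s2
s2 | b[a]bcaacb   read a → write c, move 0, go to s1
s1 | b[c]bcaacb   read c → write b, move +1, go to s0
s0 | bb[b]caacb   read b → write b, move 0, go to s3
s3 | bb[b]caacb   read b → write a, move -1, go to s1
s1 | b[b]acaacb
M halts after 14 transitions.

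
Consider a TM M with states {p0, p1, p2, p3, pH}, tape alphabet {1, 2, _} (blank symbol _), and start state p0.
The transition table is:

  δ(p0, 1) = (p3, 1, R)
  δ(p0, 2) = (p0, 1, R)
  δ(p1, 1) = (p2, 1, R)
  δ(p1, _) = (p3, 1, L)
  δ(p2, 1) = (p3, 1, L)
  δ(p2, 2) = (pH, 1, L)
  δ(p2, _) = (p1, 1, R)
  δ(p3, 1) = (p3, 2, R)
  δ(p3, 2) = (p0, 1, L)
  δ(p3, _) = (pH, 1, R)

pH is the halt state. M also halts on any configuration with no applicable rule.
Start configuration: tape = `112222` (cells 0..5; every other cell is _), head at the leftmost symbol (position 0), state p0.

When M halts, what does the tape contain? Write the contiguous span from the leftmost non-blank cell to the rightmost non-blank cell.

p0 | [1]12222__   read 1 → write 1, move R, go to p3
p3 | 1[1]2222__   read 1 → write 2, move R, go to p3
p3 | 12[2]222__   read 2 → write 1, move L, go to p0
p0 | 1[2]1222__   read 2 → write 1, move R, go to p0
p0 | 11[1]222__   read 1 → write 1, move R, go to p3
p3 | 111[2]22__   read 2 → write 1, move L, go to p0
p0 | 11[1]122__   read 1 → write 1, move R, go to p3
p3 | 111[1]22__   read 1 → write 2, move R, go to p3
p3 | 1112[2]2__   read 2 → write 1, move L, go to p0
p0 | 111[2]12__   read 2 → write 1, move R, go to p0
p0 | 1111[1]2__   read 1 → write 1, move R, go to p3
p3 | 11111[2]__   read 2 → write 1, move L, go to p0
p0 | 1111[1]1__   read 1 → write 1, move R, go to p3
p3 | 11111[1]__   read 1 → write 2, move R, go to p3
p3 | 111112[_]_   read _ → write 1, move R, go to pH
pH | 1111121[_]
The non-blank tape span at halt is 1111121.

1111121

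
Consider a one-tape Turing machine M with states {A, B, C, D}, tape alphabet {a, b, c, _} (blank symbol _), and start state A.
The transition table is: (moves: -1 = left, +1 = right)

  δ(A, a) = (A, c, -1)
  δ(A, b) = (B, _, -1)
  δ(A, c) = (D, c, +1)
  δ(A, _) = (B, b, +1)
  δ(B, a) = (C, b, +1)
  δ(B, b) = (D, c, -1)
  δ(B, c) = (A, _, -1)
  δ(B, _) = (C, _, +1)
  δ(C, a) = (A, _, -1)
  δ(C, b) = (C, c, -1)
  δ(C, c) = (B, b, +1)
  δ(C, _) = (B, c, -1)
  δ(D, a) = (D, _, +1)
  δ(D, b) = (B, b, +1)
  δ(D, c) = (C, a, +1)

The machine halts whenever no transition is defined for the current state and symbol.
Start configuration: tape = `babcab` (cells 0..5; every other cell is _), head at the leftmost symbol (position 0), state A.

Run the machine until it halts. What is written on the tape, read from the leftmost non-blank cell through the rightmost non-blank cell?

state=A head=0 tape=__[b]abcab   (A,b)→(B,_,-1)
state=B head=-1 tape=_[_]_abcab   (B,_)→(C,_,+1)
state=C head=0 tape=__[_]abcab   (C,_)→(B,c,-1)
state=B head=-1 tape=_[_]cabcab   (B,_)→(C,_,+1)
state=C head=0 tape=__[c]abcab   (C,c)→(B,b,+1)
state=B head=1 tape=__b[a]bcab   (B,a)→(C,b,+1)
state=C head=2 tape=__bb[b]cab   (C,b)→(C,c,-1)
state=C head=1 tape=__b[b]ccab   (C,b)→(C,c,-1)
state=C head=0 tape=__[b]cccab   (C,b)→(C,c,-1)
state=C head=-1 tape=_[_]ccccab   (C,_)→(B,c,-1)
state=B head=-2 tape=[_]cccccab   (B,_)→(C,_,+1)
state=C head=-1 tape=_[c]ccccab   (C,c)→(B,b,+1)
state=B head=0 tape=_b[c]cccab   (B,c)→(A,_,-1)
state=A head=-1 tape=_[b]_cccab   (A,b)→(B,_,-1)
state=B head=-2 tape=[_]__cccab   (B,_)→(C,_,+1)
state=C head=-1 tape=_[_]_cccab   (C,_)→(B,c,-1)
state=B head=-2 tape=[_]c_cccab   (B,_)→(C,_,+1)
state=C head=-1 tape=_[c]_cccab   (C,c)→(B,b,+1)
state=B head=0 tape=_b[_]cccab   (B,_)→(C,_,+1)
state=C head=1 tape=_b_[c]ccab   (C,c)→(B,b,+1)
state=B head=2 tape=_b_b[c]cab   (B,c)→(A,_,-1)
state=A head=1 tape=_b_[b]_cab   (A,b)→(B,_,-1)
state=B head=0 tape=_b[_]__cab   (B,_)→(C,_,+1)
state=C head=1 tape=_b_[_]_cab   (C,_)→(B,c,-1)
state=B head=0 tape=_b[_]c_cab   (B,_)→(C,_,+1)
state=C head=1 tape=_b_[c]_cab   (C,c)→(B,b,+1)
state=B head=2 tape=_b_b[_]cab   (B,_)→(C,_,+1)
state=C head=3 tape=_b_b_[c]ab   (C,c)→(B,b,+1)
state=B head=4 tape=_b_b_b[a]b   (B,a)→(C,b,+1)
state=C head=5 tape=_b_b_bb[b]   (C,b)→(C,c,-1)
state=C head=4 tape=_b_b_b[b]c   (C,b)→(C,c,-1)
state=C head=3 tape=_b_b_[b]cc   (C,b)→(C,c,-1)
state=C head=2 tape=_b_b[_]ccc   (C,_)→(B,c,-1)
state=B head=1 tape=_b_[b]cccc   (B,b)→(D,c,-1)
state=D head=0 tape=_b[_]ccccc
The non-blank tape span at halt is b_ccccc.

b_ccccc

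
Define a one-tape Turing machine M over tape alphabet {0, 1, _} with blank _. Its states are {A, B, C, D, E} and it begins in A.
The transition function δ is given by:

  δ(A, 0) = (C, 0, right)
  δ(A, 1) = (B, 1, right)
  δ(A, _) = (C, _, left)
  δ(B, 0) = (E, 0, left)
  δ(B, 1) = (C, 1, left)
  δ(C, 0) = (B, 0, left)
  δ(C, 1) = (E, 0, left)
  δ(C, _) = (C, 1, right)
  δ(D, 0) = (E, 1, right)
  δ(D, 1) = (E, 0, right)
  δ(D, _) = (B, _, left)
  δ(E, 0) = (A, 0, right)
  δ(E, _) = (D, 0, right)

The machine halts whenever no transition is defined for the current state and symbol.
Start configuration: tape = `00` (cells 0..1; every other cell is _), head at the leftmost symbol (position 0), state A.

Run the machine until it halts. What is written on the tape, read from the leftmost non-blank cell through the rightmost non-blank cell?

010

A | __[0]0_   read 0 → write 0, move right, go to C
C | __0[0]_   read 0 → write 0, move left, go to B
B | __[0]0_   read 0 → write 0, move left, go to E
E | _[_]00_   read _ → write 0, move right, go to D
D | _0[0]0_   read 0 → write 1, move right, go to E
E | _01[0]_   read 0 → write 0, move right, go to A
A | _010[_]   read _ → write _, move left, go to C
C | _01[0]_   read 0 → write 0, move left, go to B
B | _0[1]0_   read 1 → write 1, move left, go to C
C | _[0]10_   read 0 → write 0, move left, go to B
B | [_]010_
The non-blank tape span at halt is 010.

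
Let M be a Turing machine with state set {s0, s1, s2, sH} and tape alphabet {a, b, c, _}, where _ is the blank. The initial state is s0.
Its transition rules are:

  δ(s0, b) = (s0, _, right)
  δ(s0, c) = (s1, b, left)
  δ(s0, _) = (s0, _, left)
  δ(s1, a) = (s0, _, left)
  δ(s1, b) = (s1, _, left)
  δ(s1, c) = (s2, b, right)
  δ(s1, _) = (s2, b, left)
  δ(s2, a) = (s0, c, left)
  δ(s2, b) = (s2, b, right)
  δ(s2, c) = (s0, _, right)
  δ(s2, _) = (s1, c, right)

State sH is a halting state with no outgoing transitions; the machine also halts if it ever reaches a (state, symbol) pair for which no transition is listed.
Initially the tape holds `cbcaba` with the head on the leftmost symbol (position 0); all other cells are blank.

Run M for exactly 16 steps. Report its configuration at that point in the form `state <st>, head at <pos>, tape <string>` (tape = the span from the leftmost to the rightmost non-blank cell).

state=s0 head=0 tape=__[c]bcaba   (s0,c)→(s1,b,left)
state=s1 head=-1 tape=_[_]bbcaba   (s1,_)→(s2,b,left)
state=s2 head=-2 tape=[_]bbbcaba   (s2,_)→(s1,c,right)
state=s1 head=-1 tape=c[b]bbcaba   (s1,b)→(s1,_,left)
state=s1 head=-2 tape=[c]_bbcaba   (s1,c)→(s2,b,right)
state=s2 head=-1 tape=b[_]bbcaba   (s2,_)→(s1,c,right)
state=s1 head=0 tape=bc[b]bcaba   (s1,b)→(s1,_,left)
state=s1 head=-1 tape=b[c]_bcaba   (s1,c)→(s2,b,right)
state=s2 head=0 tape=bb[_]bcaba   (s2,_)→(s1,c,right)
state=s1 head=1 tape=bbc[b]caba   (s1,b)→(s1,_,left)
state=s1 head=0 tape=bb[c]_caba   (s1,c)→(s2,b,right)
state=s2 head=1 tape=bbb[_]caba   (s2,_)→(s1,c,right)
state=s1 head=2 tape=bbbc[c]aba   (s1,c)→(s2,b,right)
state=s2 head=3 tape=bbbcb[a]ba   (s2,a)→(s0,c,left)
state=s0 head=2 tape=bbbc[b]cba   (s0,b)→(s0,_,right)
state=s0 head=3 tape=bbbc_[c]ba   (s0,c)→(s1,b,left)
state=s1 head=2 tape=bbbc[_]bba
After 16 steps: state s1, head at 2, tape bbbc_bba.

state s1, head at 2, tape bbbc_bba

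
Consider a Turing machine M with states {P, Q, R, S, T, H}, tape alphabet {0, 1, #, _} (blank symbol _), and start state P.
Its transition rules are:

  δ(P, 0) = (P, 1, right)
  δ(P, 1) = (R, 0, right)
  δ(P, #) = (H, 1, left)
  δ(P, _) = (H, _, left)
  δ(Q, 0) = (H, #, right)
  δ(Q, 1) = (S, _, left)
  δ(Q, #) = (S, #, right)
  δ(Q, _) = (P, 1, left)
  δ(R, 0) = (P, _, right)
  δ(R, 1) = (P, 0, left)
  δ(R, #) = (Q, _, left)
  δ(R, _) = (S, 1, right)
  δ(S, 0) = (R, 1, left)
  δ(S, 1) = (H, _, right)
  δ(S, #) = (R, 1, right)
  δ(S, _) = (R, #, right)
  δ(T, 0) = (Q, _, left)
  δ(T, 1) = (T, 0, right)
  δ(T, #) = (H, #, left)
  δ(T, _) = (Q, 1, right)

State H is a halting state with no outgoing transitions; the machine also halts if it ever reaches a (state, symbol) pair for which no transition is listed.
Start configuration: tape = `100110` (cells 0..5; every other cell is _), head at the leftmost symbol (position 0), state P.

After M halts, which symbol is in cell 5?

P | [1]00110_   read 1 → write 0, move right, go to R
R | 0[0]0110_   read 0 → write _, move right, go to P
P | 0_[0]110_   read 0 → write 1, move right, go to P
P | 0_1[1]10_   read 1 → write 0, move right, go to R
R | 0_10[1]0_   read 1 → write 0, move left, go to P
P | 0_1[0]00_   read 0 → write 1, move right, go to P
P | 0_11[0]0_   read 0 → write 1, move right, go to P
P | 0_111[0]_   read 0 → write 1, move right, go to P
P | 0_1111[_]   read _ → write _, move left, go to H
H | 0_111[1]_
Cell 5 holds 1 when M halts.

1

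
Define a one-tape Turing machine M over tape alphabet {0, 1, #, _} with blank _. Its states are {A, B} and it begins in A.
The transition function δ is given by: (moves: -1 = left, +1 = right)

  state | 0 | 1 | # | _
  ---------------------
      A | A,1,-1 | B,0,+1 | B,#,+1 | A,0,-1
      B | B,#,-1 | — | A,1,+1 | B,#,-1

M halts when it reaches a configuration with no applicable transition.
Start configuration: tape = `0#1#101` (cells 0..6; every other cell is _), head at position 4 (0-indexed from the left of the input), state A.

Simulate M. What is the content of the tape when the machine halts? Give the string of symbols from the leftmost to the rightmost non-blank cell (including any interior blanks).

0#11#1##

state=A head=4 tape=0#1#[1]01_   (A,1)→(B,0,+1)
state=B head=5 tape=0#1#0[0]1_   (B,0)→(B,#,-1)
state=B head=4 tape=0#1#[0]#1_   (B,0)→(B,#,-1)
state=B head=3 tape=0#1[#]##1_   (B,#)→(A,1,+1)
state=A head=4 tape=0#11[#]#1_   (A,#)→(B,#,+1)
state=B head=5 tape=0#11#[#]1_   (B,#)→(A,1,+1)
state=A head=6 tape=0#11#1[1]_   (A,1)→(B,0,+1)
state=B head=7 tape=0#11#10[_]   (B,_)→(B,#,-1)
state=B head=6 tape=0#11#1[0]#   (B,0)→(B,#,-1)
state=B head=5 tape=0#11#[1]##
The non-blank tape span at halt is 0#11#1##.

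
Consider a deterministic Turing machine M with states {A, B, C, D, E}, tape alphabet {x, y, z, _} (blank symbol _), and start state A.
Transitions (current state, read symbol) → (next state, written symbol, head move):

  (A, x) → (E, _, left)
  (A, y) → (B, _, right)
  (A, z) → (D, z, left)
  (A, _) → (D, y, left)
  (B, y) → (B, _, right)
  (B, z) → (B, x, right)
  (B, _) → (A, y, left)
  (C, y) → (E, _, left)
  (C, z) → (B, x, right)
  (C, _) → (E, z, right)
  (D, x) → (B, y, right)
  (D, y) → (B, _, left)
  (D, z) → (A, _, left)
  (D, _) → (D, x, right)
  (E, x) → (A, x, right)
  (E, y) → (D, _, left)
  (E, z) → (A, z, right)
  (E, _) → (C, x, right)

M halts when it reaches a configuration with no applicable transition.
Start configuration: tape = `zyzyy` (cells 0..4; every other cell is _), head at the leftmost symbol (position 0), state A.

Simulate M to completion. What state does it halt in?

B

A | __[z]yzyy_   read z → write z, move left, go to D
D | _[_]zyzyy_   read _ → write x, move right, go to D
D | _x[z]yzyy_   read z → write _, move left, go to A
A | _[x]_yzyy_   read x → write _, move left, go to E
E | [_]__yzyy_   read _ → write x, move right, go to C
C | x[_]_yzyy_   read _ → write z, move right, go to E
E | xz[_]yzyy_   read _ → write x, move right, go to C
C | xzx[y]zyy_   read y → write _, move left, go to E
E | xz[x]_zyy_   read x → write x, move right, go to A
A | xzx[_]zyy_   read _ → write y, move left, go to D
D | xz[x]yzyy_   read x → write y, move right, go to B
B | xzy[y]zyy_   read y → write _, move right, go to B
B | xzy_[z]yy_   read z → write x, move right, go to B
B | xzy_x[y]y_   read y → write _, move right, go to B
B | xzy_x_[y]_   read y → write _, move right, go to B
B | xzy_x__[_]   read _ → write y, move left, go to A
A | xzy_x_[_]y   read _ → write y, move left, go to D
D | xzy_x[_]yy   read _ → write x, move right, go to D
D | xzy_xx[y]y   read y → write _, move left, go to B
B | xzy_x[x]_y
No transition is defined for (B, x); M halts in state B.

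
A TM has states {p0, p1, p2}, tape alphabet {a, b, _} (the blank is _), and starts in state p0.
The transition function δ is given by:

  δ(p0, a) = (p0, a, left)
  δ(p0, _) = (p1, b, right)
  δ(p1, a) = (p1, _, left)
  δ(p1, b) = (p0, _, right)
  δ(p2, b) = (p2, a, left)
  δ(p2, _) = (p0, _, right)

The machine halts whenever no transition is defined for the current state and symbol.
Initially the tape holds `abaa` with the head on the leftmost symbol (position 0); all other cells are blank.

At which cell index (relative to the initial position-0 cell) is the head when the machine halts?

4

state=p0 head=0 tape=_[a]baa_   (p0,a)→(p0,a,left)
state=p0 head=-1 tape=[_]abaa_   (p0,_)→(p1,b,right)
state=p1 head=0 tape=b[a]baa_   (p1,a)→(p1,_,left)
state=p1 head=-1 tape=[b]_baa_   (p1,b)→(p0,_,right)
state=p0 head=0 tape=_[_]baa_   (p0,_)→(p1,b,right)
state=p1 head=1 tape=_b[b]aa_   (p1,b)→(p0,_,right)
state=p0 head=2 tape=_b_[a]a_   (p0,a)→(p0,a,left)
state=p0 head=1 tape=_b[_]aa_   (p0,_)→(p1,b,right)
state=p1 head=2 tape=_bb[a]a_   (p1,a)→(p1,_,left)
state=p1 head=1 tape=_b[b]_a_   (p1,b)→(p0,_,right)
state=p0 head=2 tape=_b_[_]a_   (p0,_)→(p1,b,right)
state=p1 head=3 tape=_b_b[a]_   (p1,a)→(p1,_,left)
state=p1 head=2 tape=_b_[b]__   (p1,b)→(p0,_,right)
state=p0 head=3 tape=_b__[_]_   (p0,_)→(p1,b,right)
state=p1 head=4 tape=_b__b[_]
At halt the head is at cell 4.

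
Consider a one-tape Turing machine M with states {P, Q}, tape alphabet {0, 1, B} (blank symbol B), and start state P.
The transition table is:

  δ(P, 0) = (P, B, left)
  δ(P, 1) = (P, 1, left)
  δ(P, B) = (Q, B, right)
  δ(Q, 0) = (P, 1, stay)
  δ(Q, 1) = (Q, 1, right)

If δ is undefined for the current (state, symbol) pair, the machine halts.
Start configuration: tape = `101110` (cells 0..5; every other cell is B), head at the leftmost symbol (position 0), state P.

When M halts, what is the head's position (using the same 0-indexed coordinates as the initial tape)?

state=P head=0 tape=B[1]01110B   (P,1)→(P,1,left)
state=P head=-1 tape=[B]101110B   (P,B)→(Q,B,right)
state=Q head=0 tape=B[1]01110B   (Q,1)→(Q,1,right)
state=Q head=1 tape=B1[0]1110B   (Q,0)→(P,1,stay)
state=P head=1 tape=B1[1]1110B   (P,1)→(P,1,left)
state=P head=0 tape=B[1]11110B   (P,1)→(P,1,left)
state=P head=-1 tape=[B]111110B   (P,B)→(Q,B,right)
state=Q head=0 tape=B[1]11110B   (Q,1)→(Q,1,right)
state=Q head=1 tape=B1[1]1110B   (Q,1)→(Q,1,right)
state=Q head=2 tape=B11[1]110B   (Q,1)→(Q,1,right)
state=Q head=3 tape=B111[1]10B   (Q,1)→(Q,1,right)
state=Q head=4 tape=B1111[1]0B   (Q,1)→(Q,1,right)
state=Q head=5 tape=B11111[0]B   (Q,0)→(P,1,stay)
state=P head=5 tape=B11111[1]B   (P,1)→(P,1,left)
state=P head=4 tape=B1111[1]1B   (P,1)→(P,1,left)
state=P head=3 tape=B111[1]11B   (P,1)→(P,1,left)
state=P head=2 tape=B11[1]111B   (P,1)→(P,1,left)
state=P head=1 tape=B1[1]1111B   (P,1)→(P,1,left)
state=P head=0 tape=B[1]11111B   (P,1)→(P,1,left)
state=P head=-1 tape=[B]111111B   (P,B)→(Q,B,right)
state=Q head=0 tape=B[1]11111B   (Q,1)→(Q,1,right)
state=Q head=1 tape=B1[1]1111B   (Q,1)→(Q,1,right)
state=Q head=2 tape=B11[1]111B   (Q,1)→(Q,1,right)
state=Q head=3 tape=B111[1]11B   (Q,1)→(Q,1,right)
state=Q head=4 tape=B1111[1]1B   (Q,1)→(Q,1,right)
state=Q head=5 tape=B11111[1]B   (Q,1)→(Q,1,right)
state=Q head=6 tape=B111111[B]
At halt the head is at cell 6.

6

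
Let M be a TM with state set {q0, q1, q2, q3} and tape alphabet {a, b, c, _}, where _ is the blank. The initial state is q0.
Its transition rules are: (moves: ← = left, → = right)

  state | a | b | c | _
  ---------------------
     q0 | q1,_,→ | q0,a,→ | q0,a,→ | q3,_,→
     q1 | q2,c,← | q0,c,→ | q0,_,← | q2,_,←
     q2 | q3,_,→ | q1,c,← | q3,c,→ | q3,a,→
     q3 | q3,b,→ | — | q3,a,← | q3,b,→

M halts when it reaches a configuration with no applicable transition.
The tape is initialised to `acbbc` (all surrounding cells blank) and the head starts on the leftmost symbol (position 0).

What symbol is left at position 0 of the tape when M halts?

_

state=q0 head=0 tape=[a]cbbc   (q0,a)→(q1,_,→)
state=q1 head=1 tape=_[c]bbc   (q1,c)→(q0,_,←)
state=q0 head=0 tape=[_]_bbc   (q0,_)→(q3,_,→)
state=q3 head=1 tape=_[_]bbc   (q3,_)→(q3,b,→)
state=q3 head=2 tape=_b[b]bc
Cell 0 holds _ when M halts.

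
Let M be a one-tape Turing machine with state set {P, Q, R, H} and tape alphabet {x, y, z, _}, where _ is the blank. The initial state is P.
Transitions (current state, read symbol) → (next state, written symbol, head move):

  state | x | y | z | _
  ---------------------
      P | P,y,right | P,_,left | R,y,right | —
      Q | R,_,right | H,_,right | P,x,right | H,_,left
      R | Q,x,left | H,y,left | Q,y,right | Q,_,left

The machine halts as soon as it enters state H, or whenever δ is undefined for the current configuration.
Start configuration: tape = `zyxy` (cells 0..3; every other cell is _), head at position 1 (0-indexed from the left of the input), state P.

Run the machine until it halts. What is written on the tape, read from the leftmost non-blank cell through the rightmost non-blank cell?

P | z[y]xy   read y → write _, move left, go to P
P | [z]_xy   read z → write y, move right, go to R
R | y[_]xy   read _ → write _, move left, go to Q
Q | [y]_xy   read y → write _, move right, go to H
H | _[_]xy
The non-blank tape span at halt is xy.

xy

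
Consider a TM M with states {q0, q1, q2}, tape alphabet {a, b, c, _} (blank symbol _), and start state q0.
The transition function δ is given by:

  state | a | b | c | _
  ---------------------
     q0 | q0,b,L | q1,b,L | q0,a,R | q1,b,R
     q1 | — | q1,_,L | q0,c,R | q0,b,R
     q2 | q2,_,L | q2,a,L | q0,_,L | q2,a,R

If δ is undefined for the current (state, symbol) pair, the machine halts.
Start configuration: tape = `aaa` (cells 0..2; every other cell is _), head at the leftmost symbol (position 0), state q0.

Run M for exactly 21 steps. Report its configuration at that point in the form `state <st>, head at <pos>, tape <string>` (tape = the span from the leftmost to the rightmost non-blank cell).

q0 | ____[a]aa   read a → write b, move L, go to q0
q0 | ___[_]baa   read _ → write b, move R, go to q1
q1 | ___b[b]aa   read b → write _, move L, go to q1
q1 | ___[b]_aa   read b → write _, move L, go to q1
q1 | __[_]__aa   read _ → write b, move R, go to q0
q0 | __b[_]_aa   read _ → write b, move R, go to q1
q1 | __bb[_]aa   read _ → write b, move R, go to q0
q0 | __bbb[a]a   read a → write b, move L, go to q0
q0 | __bb[b]ba   read b → write b, move L, go to q1
q1 | __b[b]bba   read b → write _, move L, go to q1
q1 | __[b]_bba   read b → write _, move L, go to q1
q1 | _[_]__bba   read _ → write b, move R, go to q0
q0 | _b[_]_bba   read _ → write b, move R, go to q1
q1 | _bb[_]bba   read _ → write b, move R, go to q0
q0 | _bbb[b]ba   read b → write b, move L, go to q1
q1 | _bb[b]bba   read b → write _, move L, go to q1
q1 | _b[b]_bba   read b → write _, move L, go to q1
q1 | _[b]__bba   read b → write _, move L, go to q1
q1 | [_]___bba   read _ → write b, move R, go to q0
q0 | b[_]__bba   read _ → write b, move R, go to q1
q1 | bb[_]_bba   read _ → write b, move R, go to q0
q0 | bbb[_]bba
After 21 steps: state q0, head at -1, tape bbb_bba.

state q0, head at -1, tape bbb_bba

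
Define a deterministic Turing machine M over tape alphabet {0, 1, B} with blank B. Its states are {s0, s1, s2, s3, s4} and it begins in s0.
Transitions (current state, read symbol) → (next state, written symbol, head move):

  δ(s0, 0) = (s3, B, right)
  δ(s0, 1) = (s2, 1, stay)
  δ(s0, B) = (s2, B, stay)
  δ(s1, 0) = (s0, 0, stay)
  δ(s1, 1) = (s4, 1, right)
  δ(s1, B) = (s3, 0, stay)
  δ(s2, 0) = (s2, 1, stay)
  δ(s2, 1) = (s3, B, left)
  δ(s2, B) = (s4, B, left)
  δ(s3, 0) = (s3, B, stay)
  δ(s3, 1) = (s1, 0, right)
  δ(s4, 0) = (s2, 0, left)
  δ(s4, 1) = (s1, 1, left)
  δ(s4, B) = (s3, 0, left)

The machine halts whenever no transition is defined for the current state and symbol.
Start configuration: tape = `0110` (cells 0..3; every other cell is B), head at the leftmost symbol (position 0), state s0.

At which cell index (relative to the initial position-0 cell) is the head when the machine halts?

1

s0 | [0]110   read 0 → write B, move right, go to s3
s3 | B[1]10   read 1 → write 0, move right, go to s1
s1 | B0[1]0   read 1 → write 1, move right, go to s4
s4 | B01[0]   read 0 → write 0, move left, go to s2
s2 | B0[1]0   read 1 → write B, move left, go to s3
s3 | B[0]B0   read 0 → write B, move stay, go to s3
s3 | B[B]B0
At halt the head is at cell 1.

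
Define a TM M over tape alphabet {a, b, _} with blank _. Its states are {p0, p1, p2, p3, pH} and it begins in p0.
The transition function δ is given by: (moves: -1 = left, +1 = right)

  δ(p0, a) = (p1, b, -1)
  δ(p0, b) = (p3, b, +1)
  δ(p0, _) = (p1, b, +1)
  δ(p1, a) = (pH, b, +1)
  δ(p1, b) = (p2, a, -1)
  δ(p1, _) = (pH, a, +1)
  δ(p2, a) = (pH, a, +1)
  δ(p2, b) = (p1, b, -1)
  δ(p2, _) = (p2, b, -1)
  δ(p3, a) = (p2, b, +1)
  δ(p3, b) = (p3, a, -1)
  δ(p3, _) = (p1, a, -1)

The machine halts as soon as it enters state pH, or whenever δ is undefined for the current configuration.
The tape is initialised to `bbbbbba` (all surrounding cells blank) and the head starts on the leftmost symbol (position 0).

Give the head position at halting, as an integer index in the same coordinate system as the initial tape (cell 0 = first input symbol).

-1

p0 | __[b]bbbbba   read b → write b, move +1, go to p3
p3 | __b[b]bbbba   read b → write a, move -1, go to p3
p3 | __[b]abbbba   read b → write a, move -1, go to p3
p3 | _[_]aabbbba   read _ → write a, move -1, go to p1
p1 | [_]aaabbbba   read _ → write a, move +1, go to pH
pH | a[a]aabbbba
At halt the head is at cell -1.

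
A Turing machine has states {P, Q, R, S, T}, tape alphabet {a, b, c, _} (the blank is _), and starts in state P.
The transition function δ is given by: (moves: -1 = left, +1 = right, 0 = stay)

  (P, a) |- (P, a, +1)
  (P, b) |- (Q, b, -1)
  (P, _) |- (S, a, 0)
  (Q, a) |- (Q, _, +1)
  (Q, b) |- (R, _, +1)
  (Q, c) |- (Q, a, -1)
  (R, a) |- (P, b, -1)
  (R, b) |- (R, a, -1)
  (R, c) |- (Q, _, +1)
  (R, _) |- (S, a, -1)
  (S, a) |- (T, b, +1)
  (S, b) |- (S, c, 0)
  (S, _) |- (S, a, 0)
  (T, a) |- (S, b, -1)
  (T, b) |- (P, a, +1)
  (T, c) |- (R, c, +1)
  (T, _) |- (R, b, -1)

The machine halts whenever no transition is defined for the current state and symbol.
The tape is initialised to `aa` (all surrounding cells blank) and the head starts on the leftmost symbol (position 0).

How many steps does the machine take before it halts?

23

P | [a]a___   read a → write a, move +1, go to P
P | a[a]___   read a → write a, move +1, go to P
P | aa[_]__   read _ → write a, move 0, go to S
S | aa[a]__   read a → write b, move +1, go to T
T | aab[_]_   read _ → write b, move -1, go to R
R | aa[b]b_   read b → write a, move -1, go to R
R | a[a]ab_   read a → write b, move -1, go to P
P | [a]bab_   read a → write a, move +1, go to P
P | a[b]ab_   read b → write b, move -1, go to Q
Q | [a]bab_   read a → write _, move +1, go to Q
Q | _[b]ab_   read b → write _, move +1, go to R
R | __[a]b_   read a → write b, move -1, go to P
P | _[_]bb_   read _ → write a, move 0, go to S
S | _[a]bb_   read a → write b, move +1, go to T
T | _b[b]b_   read b → write a, move +1, go to P
P | _ba[b]_   read b → write b, move -1, go to Q
Q | _b[a]b_   read a → write _, move +1, go to Q
Q | _b_[b]_   read b → write _, move +1, go to R
R | _b__[_]   read _ → write a, move -1, go to S
S | _b_[_]a   read _ → write a, move 0, go to S
S | _b_[a]a   read a → write b, move +1, go to T
T | _b_b[a]   read a → write b, move -1, go to S
S | _b_[b]b   read b → write c, move 0, go to S
S | _b_[c]b
M halts after 23 transitions.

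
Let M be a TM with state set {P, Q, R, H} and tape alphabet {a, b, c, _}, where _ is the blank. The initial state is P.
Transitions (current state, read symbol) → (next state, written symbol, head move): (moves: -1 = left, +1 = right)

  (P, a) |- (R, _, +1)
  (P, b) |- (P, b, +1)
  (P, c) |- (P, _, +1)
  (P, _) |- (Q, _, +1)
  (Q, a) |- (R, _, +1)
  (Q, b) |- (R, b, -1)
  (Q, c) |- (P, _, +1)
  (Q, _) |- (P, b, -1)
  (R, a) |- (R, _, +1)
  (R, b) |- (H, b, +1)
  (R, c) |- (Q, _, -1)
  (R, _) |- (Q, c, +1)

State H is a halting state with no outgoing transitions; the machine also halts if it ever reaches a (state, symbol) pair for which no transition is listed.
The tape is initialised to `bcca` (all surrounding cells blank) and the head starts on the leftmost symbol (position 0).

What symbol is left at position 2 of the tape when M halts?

state=P head=0 tape=[b]cca____   (P,b)→(P,b,+1)
state=P head=1 tape=b[c]ca____   (P,c)→(P,_,+1)
state=P head=2 tape=b_[c]a____   (P,c)→(P,_,+1)
state=P head=3 tape=b__[a]____   (P,a)→(R,_,+1)
state=R head=4 tape=b___[_]___   (R,_)→(Q,c,+1)
state=Q head=5 tape=b___c[_]__   (Q,_)→(P,b,-1)
state=P head=4 tape=b___[c]b__   (P,c)→(P,_,+1)
state=P head=5 tape=b____[b]__   (P,b)→(P,b,+1)
state=P head=6 tape=b____b[_]_   (P,_)→(Q,_,+1)
state=Q head=7 tape=b____b_[_]   (Q,_)→(P,b,-1)
state=P head=6 tape=b____b[_]b   (P,_)→(Q,_,+1)
state=Q head=7 tape=b____b_[b]   (Q,b)→(R,b,-1)
state=R head=6 tape=b____b[_]b   (R,_)→(Q,c,+1)
state=Q head=7 tape=b____bc[b]   (Q,b)→(R,b,-1)
state=R head=6 tape=b____b[c]b   (R,c)→(Q,_,-1)
state=Q head=5 tape=b____[b]_b   (Q,b)→(R,b,-1)
state=R head=4 tape=b___[_]b_b   (R,_)→(Q,c,+1)
state=Q head=5 tape=b___c[b]_b   (Q,b)→(R,b,-1)
state=R head=4 tape=b___[c]b_b   (R,c)→(Q,_,-1)
state=Q head=3 tape=b__[_]_b_b   (Q,_)→(P,b,-1)
state=P head=2 tape=b_[_]b_b_b   (P,_)→(Q,_,+1)
state=Q head=3 tape=b__[b]_b_b   (Q,b)→(R,b,-1)
state=R head=2 tape=b_[_]b_b_b   (R,_)→(Q,c,+1)
state=Q head=3 tape=b_c[b]_b_b   (Q,b)→(R,b,-1)
state=R head=2 tape=b_[c]b_b_b   (R,c)→(Q,_,-1)
state=Q head=1 tape=b[_]_b_b_b   (Q,_)→(P,b,-1)
state=P head=0 tape=[b]b_b_b_b   (P,b)→(P,b,+1)
state=P head=1 tape=b[b]_b_b_b   (P,b)→(P,b,+1)
state=P head=2 tape=bb[_]b_b_b   (P,_)→(Q,_,+1)
state=Q head=3 tape=bb_[b]_b_b   (Q,b)→(R,b,-1)
state=R head=2 tape=bb[_]b_b_b   (R,_)→(Q,c,+1)
state=Q head=3 tape=bbc[b]_b_b   (Q,b)→(R,b,-1)
state=R head=2 tape=bb[c]b_b_b   (R,c)→(Q,_,-1)
state=Q head=1 tape=b[b]_b_b_b   (Q,b)→(R,b,-1)
state=R head=0 tape=[b]b_b_b_b   (R,b)→(H,b,+1)
state=H head=1 tape=b[b]_b_b_b
Cell 2 holds _ when M halts.

_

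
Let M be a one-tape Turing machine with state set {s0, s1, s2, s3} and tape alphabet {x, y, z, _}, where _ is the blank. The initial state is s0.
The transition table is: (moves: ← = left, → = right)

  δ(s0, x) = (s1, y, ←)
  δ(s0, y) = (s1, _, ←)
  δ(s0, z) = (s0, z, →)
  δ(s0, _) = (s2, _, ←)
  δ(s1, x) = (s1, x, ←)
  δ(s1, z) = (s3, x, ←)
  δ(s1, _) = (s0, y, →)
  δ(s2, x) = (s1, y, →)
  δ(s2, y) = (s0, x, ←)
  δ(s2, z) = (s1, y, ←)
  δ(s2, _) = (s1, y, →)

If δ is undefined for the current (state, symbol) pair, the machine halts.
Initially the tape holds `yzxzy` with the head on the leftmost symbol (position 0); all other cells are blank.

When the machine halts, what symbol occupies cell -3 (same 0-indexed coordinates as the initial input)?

y

s0 | ___[y]zxzy   read y → write _, move ←, go to s1
s1 | __[_]_zxzy   read _ → write y, move →, go to s0
s0 | __y[_]zxzy   read _ → write _, move ←, go to s2
s2 | __[y]_zxzy   read y → write x, move ←, go to s0
s0 | _[_]x_zxzy   read _ → write _, move ←, go to s2
s2 | [_]_x_zxzy   read _ → write y, move →, go to s1
s1 | y[_]x_zxzy   read _ → write y, move →, go to s0
s0 | yy[x]_zxzy   read x → write y, move ←, go to s1
s1 | y[y]y_zxzy
Cell -3 holds y when M halts.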